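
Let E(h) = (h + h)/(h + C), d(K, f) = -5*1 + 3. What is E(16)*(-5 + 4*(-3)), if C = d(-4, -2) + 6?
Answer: -136/5 ≈ -27.200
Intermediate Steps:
d(K, f) = -2 (d(K, f) = -5 + 3 = -2)
C = 4 (C = -2 + 6 = 4)
E(h) = 2*h/(4 + h) (E(h) = (h + h)/(h + 4) = (2*h)/(4 + h) = 2*h/(4 + h))
E(16)*(-5 + 4*(-3)) = (2*16/(4 + 16))*(-5 + 4*(-3)) = (2*16/20)*(-5 - 12) = (2*16*(1/20))*(-17) = (8/5)*(-17) = -136/5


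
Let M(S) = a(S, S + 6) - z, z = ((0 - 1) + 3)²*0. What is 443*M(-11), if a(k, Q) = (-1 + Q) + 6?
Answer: 0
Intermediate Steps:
a(k, Q) = 5 + Q
z = 0 (z = (-1 + 3)²*0 = 2²*0 = 4*0 = 0)
M(S) = 11 + S (M(S) = (5 + (S + 6)) - 1*0 = (5 + (6 + S)) + 0 = (11 + S) + 0 = 11 + S)
443*M(-11) = 443*(11 - 11) = 443*0 = 0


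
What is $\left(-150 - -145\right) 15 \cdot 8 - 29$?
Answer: $-629$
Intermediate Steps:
$\left(-150 - -145\right) 15 \cdot 8 - 29 = \left(-150 + 145\right) 120 - 29 = \left(-5\right) 120 - 29 = -600 - 29 = -629$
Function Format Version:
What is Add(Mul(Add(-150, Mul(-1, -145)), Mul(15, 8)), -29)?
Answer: -629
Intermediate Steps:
Add(Mul(Add(-150, Mul(-1, -145)), Mul(15, 8)), -29) = Add(Mul(Add(-150, 145), 120), -29) = Add(Mul(-5, 120), -29) = Add(-600, -29) = -629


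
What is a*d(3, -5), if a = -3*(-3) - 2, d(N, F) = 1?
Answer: 7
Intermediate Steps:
a = 7 (a = 9 - 2 = 7)
a*d(3, -5) = 7*1 = 7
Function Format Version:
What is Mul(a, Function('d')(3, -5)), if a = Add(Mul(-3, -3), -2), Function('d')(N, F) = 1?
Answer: 7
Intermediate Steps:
a = 7 (a = Add(9, -2) = 7)
Mul(a, Function('d')(3, -5)) = Mul(7, 1) = 7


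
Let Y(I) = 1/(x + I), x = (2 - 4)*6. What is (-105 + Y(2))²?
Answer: 1104601/100 ≈ 11046.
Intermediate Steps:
x = -12 (x = -2*6 = -12)
Y(I) = 1/(-12 + I)
(-105 + Y(2))² = (-105 + 1/(-12 + 2))² = (-105 + 1/(-10))² = (-105 - ⅒)² = (-1051/10)² = 1104601/100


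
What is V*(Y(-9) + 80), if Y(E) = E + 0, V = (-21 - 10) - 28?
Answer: -4189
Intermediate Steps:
V = -59 (V = -31 - 28 = -59)
Y(E) = E
V*(Y(-9) + 80) = -59*(-9 + 80) = -59*71 = -4189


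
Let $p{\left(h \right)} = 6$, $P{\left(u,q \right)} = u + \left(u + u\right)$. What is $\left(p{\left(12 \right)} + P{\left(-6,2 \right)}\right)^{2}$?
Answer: $144$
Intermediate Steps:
$P{\left(u,q \right)} = 3 u$ ($P{\left(u,q \right)} = u + 2 u = 3 u$)
$\left(p{\left(12 \right)} + P{\left(-6,2 \right)}\right)^{2} = \left(6 + 3 \left(-6\right)\right)^{2} = \left(6 - 18\right)^{2} = \left(-12\right)^{2} = 144$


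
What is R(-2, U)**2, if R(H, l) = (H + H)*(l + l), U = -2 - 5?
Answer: 3136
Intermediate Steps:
U = -7
R(H, l) = 4*H*l (R(H, l) = (2*H)*(2*l) = 4*H*l)
R(-2, U)**2 = (4*(-2)*(-7))**2 = 56**2 = 3136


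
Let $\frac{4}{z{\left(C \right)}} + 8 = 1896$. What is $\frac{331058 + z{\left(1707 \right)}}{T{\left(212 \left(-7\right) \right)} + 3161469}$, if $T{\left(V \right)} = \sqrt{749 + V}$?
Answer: $\frac{164669725448271}{1572528768221504} - \frac{364605213 i \sqrt{15}}{1572528768221504} \approx 0.10472 - 8.9799 \cdot 10^{-7} i$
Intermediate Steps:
$z{\left(C \right)} = \frac{1}{472}$ ($z{\left(C \right)} = \frac{4}{-8 + 1896} = \frac{4}{1888} = 4 \cdot \frac{1}{1888} = \frac{1}{472}$)
$\frac{331058 + z{\left(1707 \right)}}{T{\left(212 \left(-7\right) \right)} + 3161469} = \frac{331058 + \frac{1}{472}}{\sqrt{749 + 212 \left(-7\right)} + 3161469} = \frac{156259377}{472 \left(\sqrt{749 - 1484} + 3161469\right)} = \frac{156259377}{472 \left(\sqrt{-735} + 3161469\right)} = \frac{156259377}{472 \left(7 i \sqrt{15} + 3161469\right)} = \frac{156259377}{472 \left(3161469 + 7 i \sqrt{15}\right)}$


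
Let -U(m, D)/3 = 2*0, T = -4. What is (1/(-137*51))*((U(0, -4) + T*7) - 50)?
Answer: 26/2329 ≈ 0.011164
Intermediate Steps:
U(m, D) = 0 (U(m, D) = -6*0 = -3*0 = 0)
(1/(-137*51))*((U(0, -4) + T*7) - 50) = (1/(-137*51))*((0 - 4*7) - 50) = (-1/137*1/51)*((0 - 28) - 50) = -(-28 - 50)/6987 = -1/6987*(-78) = 26/2329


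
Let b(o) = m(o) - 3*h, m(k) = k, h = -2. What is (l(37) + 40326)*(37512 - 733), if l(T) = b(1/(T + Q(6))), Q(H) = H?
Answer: 63784973783/43 ≈ 1.4834e+9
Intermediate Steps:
b(o) = 6 + o (b(o) = o - 3*(-2) = o + 6 = 6 + o)
l(T) = 6 + 1/(6 + T) (l(T) = 6 + 1/(T + 6) = 6 + 1/(6 + T))
(l(37) + 40326)*(37512 - 733) = ((37 + 6*37)/(6 + 37) + 40326)*(37512 - 733) = ((37 + 222)/43 + 40326)*36779 = ((1/43)*259 + 40326)*36779 = (259/43 + 40326)*36779 = (1734277/43)*36779 = 63784973783/43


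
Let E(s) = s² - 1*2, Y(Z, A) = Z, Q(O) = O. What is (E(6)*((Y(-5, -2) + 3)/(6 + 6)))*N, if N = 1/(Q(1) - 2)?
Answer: 17/3 ≈ 5.6667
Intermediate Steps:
N = -1 (N = 1/(1 - 2) = 1/(-1) = -1)
E(s) = -2 + s² (E(s) = s² - 2 = -2 + s²)
(E(6)*((Y(-5, -2) + 3)/(6 + 6)))*N = ((-2 + 6²)*((-5 + 3)/(6 + 6)))*(-1) = ((-2 + 36)*(-2/12))*(-1) = (34*(-2*1/12))*(-1) = (34*(-⅙))*(-1) = -17/3*(-1) = 17/3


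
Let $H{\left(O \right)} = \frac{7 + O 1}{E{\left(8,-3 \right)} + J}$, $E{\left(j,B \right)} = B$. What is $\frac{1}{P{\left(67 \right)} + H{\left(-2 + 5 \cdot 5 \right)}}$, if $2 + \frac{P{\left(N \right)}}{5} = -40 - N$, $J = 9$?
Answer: $- \frac{1}{540} \approx -0.0018519$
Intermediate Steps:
$P{\left(N \right)} = -210 - 5 N$ ($P{\left(N \right)} = -10 + 5 \left(-40 - N\right) = -10 - \left(200 + 5 N\right) = -210 - 5 N$)
$H{\left(O \right)} = \frac{7}{6} + \frac{O}{6}$ ($H{\left(O \right)} = \frac{7 + O 1}{-3 + 9} = \frac{7 + O}{6} = \left(7 + O\right) \frac{1}{6} = \frac{7}{6} + \frac{O}{6}$)
$\frac{1}{P{\left(67 \right)} + H{\left(-2 + 5 \cdot 5 \right)}} = \frac{1}{\left(-210 - 335\right) + \left(\frac{7}{6} + \frac{-2 + 5 \cdot 5}{6}\right)} = \frac{1}{\left(-210 - 335\right) + \left(\frac{7}{6} + \frac{-2 + 25}{6}\right)} = \frac{1}{-545 + \left(\frac{7}{6} + \frac{1}{6} \cdot 23\right)} = \frac{1}{-545 + \left(\frac{7}{6} + \frac{23}{6}\right)} = \frac{1}{-545 + 5} = \frac{1}{-540} = - \frac{1}{540}$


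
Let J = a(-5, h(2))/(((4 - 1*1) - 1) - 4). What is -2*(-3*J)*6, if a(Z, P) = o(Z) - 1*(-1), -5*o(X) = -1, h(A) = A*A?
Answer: -108/5 ≈ -21.600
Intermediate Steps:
h(A) = A²
o(X) = ⅕ (o(X) = -⅕*(-1) = ⅕)
a(Z, P) = 6/5 (a(Z, P) = ⅕ - 1*(-1) = ⅕ + 1 = 6/5)
J = -⅗ (J = 6/(5*(((4 - 1*1) - 1) - 4)) = 6/(5*(((4 - 1) - 1) - 4)) = 6/(5*((3 - 1) - 4)) = 6/(5*(2 - 4)) = (6/5)/(-2) = (6/5)*(-½) = -⅗ ≈ -0.60000)
-2*(-3*J)*6 = -2*(-3*(-⅗))*6 = -18*6/5 = -2*54/5 = -108/5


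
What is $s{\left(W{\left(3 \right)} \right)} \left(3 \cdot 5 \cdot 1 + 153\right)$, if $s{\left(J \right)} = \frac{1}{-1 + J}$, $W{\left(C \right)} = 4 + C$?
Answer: $28$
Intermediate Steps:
$s{\left(W{\left(3 \right)} \right)} \left(3 \cdot 5 \cdot 1 + 153\right) = \frac{3 \cdot 5 \cdot 1 + 153}{-1 + \left(4 + 3\right)} = \frac{15 \cdot 1 + 153}{-1 + 7} = \frac{15 + 153}{6} = \frac{1}{6} \cdot 168 = 28$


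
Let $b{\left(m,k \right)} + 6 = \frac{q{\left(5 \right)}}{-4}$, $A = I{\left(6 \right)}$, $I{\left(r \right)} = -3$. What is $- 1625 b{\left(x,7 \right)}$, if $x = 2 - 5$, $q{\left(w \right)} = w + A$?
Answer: $\frac{21125}{2} \approx 10563.0$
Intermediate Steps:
$A = -3$
$q{\left(w \right)} = -3 + w$ ($q{\left(w \right)} = w - 3 = -3 + w$)
$x = -3$
$b{\left(m,k \right)} = - \frac{13}{2}$ ($b{\left(m,k \right)} = -6 + \frac{-3 + 5}{-4} = -6 + 2 \left(- \frac{1}{4}\right) = -6 - \frac{1}{2} = - \frac{13}{2}$)
$- 1625 b{\left(x,7 \right)} = \left(-1625\right) \left(- \frac{13}{2}\right) = \frac{21125}{2}$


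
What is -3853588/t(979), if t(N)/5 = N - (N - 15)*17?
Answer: 3853588/77045 ≈ 50.017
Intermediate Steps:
t(N) = 1275 - 80*N (t(N) = 5*(N - (N - 15)*17) = 5*(N - (-15 + N)*17) = 5*(N - (-255 + 17*N)) = 5*(N + (255 - 17*N)) = 5*(255 - 16*N) = 1275 - 80*N)
-3853588/t(979) = -3853588/(1275 - 80*979) = -3853588/(1275 - 78320) = -3853588/(-77045) = -3853588*(-1/77045) = 3853588/77045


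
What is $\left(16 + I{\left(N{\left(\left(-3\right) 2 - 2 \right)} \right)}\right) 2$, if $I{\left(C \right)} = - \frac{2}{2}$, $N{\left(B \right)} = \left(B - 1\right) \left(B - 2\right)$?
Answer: $30$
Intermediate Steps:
$N{\left(B \right)} = \left(-1 + B\right) \left(-2 + B\right)$ ($N{\left(B \right)} = \left(B + \left(-3 + 2\right)\right) \left(-2 + B\right) = \left(B - 1\right) \left(-2 + B\right) = \left(-1 + B\right) \left(-2 + B\right)$)
$I{\left(C \right)} = -1$ ($I{\left(C \right)} = \left(-2\right) \frac{1}{2} = -1$)
$\left(16 + I{\left(N{\left(\left(-3\right) 2 - 2 \right)} \right)}\right) 2 = \left(16 - 1\right) 2 = 15 \cdot 2 = 30$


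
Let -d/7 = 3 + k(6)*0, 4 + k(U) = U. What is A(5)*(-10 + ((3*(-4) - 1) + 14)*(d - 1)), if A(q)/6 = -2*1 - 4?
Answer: 1152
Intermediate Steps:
k(U) = -4 + U
A(q) = -36 (A(q) = 6*(-2*1 - 4) = 6*(-2 - 4) = 6*(-6) = -36)
d = -21 (d = -7*(3 + (-4 + 6)*0) = -7*(3 + 2*0) = -7*(3 + 0) = -7*3 = -21)
A(5)*(-10 + ((3*(-4) - 1) + 14)*(d - 1)) = -36*(-10 + ((3*(-4) - 1) + 14)*(-21 - 1)) = -36*(-10 + ((-12 - 1) + 14)*(-22)) = -36*(-10 + (-13 + 14)*(-22)) = -36*(-10 + 1*(-22)) = -36*(-10 - 22) = -36*(-32) = 1152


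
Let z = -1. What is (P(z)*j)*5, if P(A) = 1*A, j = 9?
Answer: -45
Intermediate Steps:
P(A) = A
(P(z)*j)*5 = -1*9*5 = -9*5 = -45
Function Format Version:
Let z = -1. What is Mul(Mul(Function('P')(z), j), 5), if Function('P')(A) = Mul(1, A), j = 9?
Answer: -45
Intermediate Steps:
Function('P')(A) = A
Mul(Mul(Function('P')(z), j), 5) = Mul(Mul(-1, 9), 5) = Mul(-9, 5) = -45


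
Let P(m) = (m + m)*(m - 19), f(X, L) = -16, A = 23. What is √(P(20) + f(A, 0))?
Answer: 2*√6 ≈ 4.8990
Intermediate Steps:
P(m) = 2*m*(-19 + m) (P(m) = (2*m)*(-19 + m) = 2*m*(-19 + m))
√(P(20) + f(A, 0)) = √(2*20*(-19 + 20) - 16) = √(2*20*1 - 16) = √(40 - 16) = √24 = 2*√6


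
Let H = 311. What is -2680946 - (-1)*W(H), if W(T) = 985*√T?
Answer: -2680946 + 985*√311 ≈ -2.6636e+6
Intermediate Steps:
-2680946 - (-1)*W(H) = -2680946 - (-1)*985*√311 = -2680946 - (-985)*√311 = -2680946 + 985*√311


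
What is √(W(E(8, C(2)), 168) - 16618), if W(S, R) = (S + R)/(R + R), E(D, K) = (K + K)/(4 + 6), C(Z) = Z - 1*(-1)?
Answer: I*√325702965/140 ≈ 128.91*I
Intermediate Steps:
C(Z) = 1 + Z (C(Z) = Z + 1 = 1 + Z)
E(D, K) = K/5 (E(D, K) = (2*K)/10 = (2*K)*(⅒) = K/5)
W(S, R) = (R + S)/(2*R) (W(S, R) = (R + S)/((2*R)) = (R + S)*(1/(2*R)) = (R + S)/(2*R))
√(W(E(8, C(2)), 168) - 16618) = √((½)*(168 + (1 + 2)/5)/168 - 16618) = √((½)*(1/168)*(168 + (⅕)*3) - 16618) = √((½)*(1/168)*(168 + ⅗) - 16618) = √((½)*(1/168)*(843/5) - 16618) = √(281/560 - 16618) = √(-9305799/560) = I*√325702965/140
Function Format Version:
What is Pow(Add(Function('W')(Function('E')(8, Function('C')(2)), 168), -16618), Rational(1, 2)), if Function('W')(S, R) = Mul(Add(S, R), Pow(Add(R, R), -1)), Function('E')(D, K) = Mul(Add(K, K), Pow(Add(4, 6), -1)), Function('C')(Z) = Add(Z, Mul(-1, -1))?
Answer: Mul(Rational(1, 140), I, Pow(325702965, Rational(1, 2))) ≈ Mul(128.91, I)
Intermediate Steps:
Function('C')(Z) = Add(1, Z) (Function('C')(Z) = Add(Z, 1) = Add(1, Z))
Function('E')(D, K) = Mul(Rational(1, 5), K) (Function('E')(D, K) = Mul(Mul(2, K), Pow(10, -1)) = Mul(Mul(2, K), Rational(1, 10)) = Mul(Rational(1, 5), K))
Function('W')(S, R) = Mul(Rational(1, 2), Pow(R, -1), Add(R, S)) (Function('W')(S, R) = Mul(Add(R, S), Pow(Mul(2, R), -1)) = Mul(Add(R, S), Mul(Rational(1, 2), Pow(R, -1))) = Mul(Rational(1, 2), Pow(R, -1), Add(R, S)))
Pow(Add(Function('W')(Function('E')(8, Function('C')(2)), 168), -16618), Rational(1, 2)) = Pow(Add(Mul(Rational(1, 2), Pow(168, -1), Add(168, Mul(Rational(1, 5), Add(1, 2)))), -16618), Rational(1, 2)) = Pow(Add(Mul(Rational(1, 2), Rational(1, 168), Add(168, Mul(Rational(1, 5), 3))), -16618), Rational(1, 2)) = Pow(Add(Mul(Rational(1, 2), Rational(1, 168), Add(168, Rational(3, 5))), -16618), Rational(1, 2)) = Pow(Add(Mul(Rational(1, 2), Rational(1, 168), Rational(843, 5)), -16618), Rational(1, 2)) = Pow(Add(Rational(281, 560), -16618), Rational(1, 2)) = Pow(Rational(-9305799, 560), Rational(1, 2)) = Mul(Rational(1, 140), I, Pow(325702965, Rational(1, 2)))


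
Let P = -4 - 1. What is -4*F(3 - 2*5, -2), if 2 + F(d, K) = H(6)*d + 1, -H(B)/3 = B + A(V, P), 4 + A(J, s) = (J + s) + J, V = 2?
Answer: -80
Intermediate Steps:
P = -5
A(J, s) = -4 + s + 2*J (A(J, s) = -4 + ((J + s) + J) = -4 + (s + 2*J) = -4 + s + 2*J)
H(B) = 15 - 3*B (H(B) = -3*(B + (-4 - 5 + 2*2)) = -3*(B + (-4 - 5 + 4)) = -3*(B - 5) = -3*(-5 + B) = 15 - 3*B)
F(d, K) = -1 - 3*d (F(d, K) = -2 + ((15 - 3*6)*d + 1) = -2 + ((15 - 18)*d + 1) = -2 + (-3*d + 1) = -2 + (1 - 3*d) = -1 - 3*d)
-4*F(3 - 2*5, -2) = -4*(-1 - 3*(3 - 2*5)) = -4*(-1 - 3*(3 - 10)) = -4*(-1 - 3*(-7)) = -4*(-1 + 21) = -4*20 = -80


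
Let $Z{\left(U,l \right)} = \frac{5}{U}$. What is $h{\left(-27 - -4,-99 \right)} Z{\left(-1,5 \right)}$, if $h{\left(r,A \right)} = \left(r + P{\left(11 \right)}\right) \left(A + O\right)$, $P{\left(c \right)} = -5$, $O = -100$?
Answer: $-27860$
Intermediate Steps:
$h{\left(r,A \right)} = \left(-100 + A\right) \left(-5 + r\right)$ ($h{\left(r,A \right)} = \left(r - 5\right) \left(A - 100\right) = \left(-5 + r\right) \left(-100 + A\right) = \left(-100 + A\right) \left(-5 + r\right)$)
$h{\left(-27 - -4,-99 \right)} Z{\left(-1,5 \right)} = \left(500 - 100 \left(-27 - -4\right) - -495 - 99 \left(-27 - -4\right)\right) \frac{5}{-1} = \left(500 - 100 \left(-27 + 4\right) + 495 - 99 \left(-27 + 4\right)\right) 5 \left(-1\right) = \left(500 - -2300 + 495 - -2277\right) \left(-5\right) = \left(500 + 2300 + 495 + 2277\right) \left(-5\right) = 5572 \left(-5\right) = -27860$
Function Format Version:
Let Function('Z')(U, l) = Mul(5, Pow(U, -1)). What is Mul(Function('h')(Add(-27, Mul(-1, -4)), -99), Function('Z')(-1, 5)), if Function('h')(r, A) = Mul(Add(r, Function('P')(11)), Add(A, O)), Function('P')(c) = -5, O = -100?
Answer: -27860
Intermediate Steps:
Function('h')(r, A) = Mul(Add(-100, A), Add(-5, r)) (Function('h')(r, A) = Mul(Add(r, -5), Add(A, -100)) = Mul(Add(-5, r), Add(-100, A)) = Mul(Add(-100, A), Add(-5, r)))
Mul(Function('h')(Add(-27, Mul(-1, -4)), -99), Function('Z')(-1, 5)) = Mul(Add(500, Mul(-100, Add(-27, Mul(-1, -4))), Mul(-5, -99), Mul(-99, Add(-27, Mul(-1, -4)))), Mul(5, Pow(-1, -1))) = Mul(Add(500, Mul(-100, Add(-27, 4)), 495, Mul(-99, Add(-27, 4))), Mul(5, -1)) = Mul(Add(500, Mul(-100, -23), 495, Mul(-99, -23)), -5) = Mul(Add(500, 2300, 495, 2277), -5) = Mul(5572, -5) = -27860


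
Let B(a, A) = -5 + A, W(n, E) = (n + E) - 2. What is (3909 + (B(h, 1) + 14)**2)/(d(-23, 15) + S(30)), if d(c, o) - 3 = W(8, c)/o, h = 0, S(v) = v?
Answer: 60135/478 ≈ 125.81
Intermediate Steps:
W(n, E) = -2 + E + n (W(n, E) = (E + n) - 2 = -2 + E + n)
d(c, o) = 3 + (6 + c)/o (d(c, o) = 3 + (-2 + c + 8)/o = 3 + (6 + c)/o)
(3909 + (B(h, 1) + 14)**2)/(d(-23, 15) + S(30)) = (3909 + ((-5 + 1) + 14)**2)/((6 - 23 + 3*15)/15 + 30) = (3909 + (-4 + 14)**2)/((6 - 23 + 45)/15 + 30) = (3909 + 10**2)/((1/15)*28 + 30) = (3909 + 100)/(28/15 + 30) = 4009/(478/15) = 4009*(15/478) = 60135/478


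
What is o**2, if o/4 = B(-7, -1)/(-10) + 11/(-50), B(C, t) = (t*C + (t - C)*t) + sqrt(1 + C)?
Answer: 424/625 + 128*I*sqrt(6)/125 ≈ 0.6784 + 2.5083*I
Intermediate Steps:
B(C, t) = sqrt(1 + C) + C*t + t*(t - C) (B(C, t) = (C*t + t*(t - C)) + sqrt(1 + C) = sqrt(1 + C) + C*t + t*(t - C))
o = -32/25 - 2*I*sqrt(6)/5 (o = 4*(((-1)**2 + sqrt(1 - 7))/(-10) + 11/(-50)) = 4*((1 + sqrt(-6))*(-1/10) + 11*(-1/50)) = 4*((1 + I*sqrt(6))*(-1/10) - 11/50) = 4*((-1/10 - I*sqrt(6)/10) - 11/50) = 4*(-8/25 - I*sqrt(6)/10) = -32/25 - 2*I*sqrt(6)/5 ≈ -1.28 - 0.9798*I)
o**2 = (-32/25 - 2*I*sqrt(6)/5)**2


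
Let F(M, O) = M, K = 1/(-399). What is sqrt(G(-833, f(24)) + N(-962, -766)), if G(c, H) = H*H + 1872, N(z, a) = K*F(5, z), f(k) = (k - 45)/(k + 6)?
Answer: sqrt(29810028549)/3990 ≈ 43.272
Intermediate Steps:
K = -1/399 ≈ -0.0025063
f(k) = (-45 + k)/(6 + k)
N(z, a) = -5/399 (N(z, a) = -1/399*5 = -5/399)
G(c, H) = 1872 + H**2 (G(c, H) = H**2 + 1872 = 1872 + H**2)
sqrt(G(-833, f(24)) + N(-962, -766)) = sqrt((1872 + ((-45 + 24)/(6 + 24))**2) - 5/399) = sqrt((1872 + (-21/30)**2) - 5/399) = sqrt((1872 + ((1/30)*(-21))**2) - 5/399) = sqrt((1872 + (-7/10)**2) - 5/399) = sqrt((1872 + 49/100) - 5/399) = sqrt(187249/100 - 5/399) = sqrt(74711851/39900) = sqrt(29810028549)/3990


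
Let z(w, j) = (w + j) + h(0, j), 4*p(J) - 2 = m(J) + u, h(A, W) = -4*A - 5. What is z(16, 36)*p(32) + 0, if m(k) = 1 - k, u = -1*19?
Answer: -564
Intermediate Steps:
h(A, W) = -5 - 4*A
u = -19
p(J) = -4 - J/4 (p(J) = ½ + ((1 - J) - 19)/4 = ½ + (-18 - J)/4 = ½ + (-9/2 - J/4) = -4 - J/4)
z(w, j) = -5 + j + w (z(w, j) = (w + j) + (-5 - 4*0) = (j + w) + (-5 + 0) = (j + w) - 5 = -5 + j + w)
z(16, 36)*p(32) + 0 = (-5 + 36 + 16)*(-4 - ¼*32) + 0 = 47*(-4 - 8) + 0 = 47*(-12) + 0 = -564 + 0 = -564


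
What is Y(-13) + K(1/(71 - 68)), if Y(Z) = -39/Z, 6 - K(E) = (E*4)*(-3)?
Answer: 13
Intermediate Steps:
K(E) = 6 + 12*E (K(E) = 6 - E*4*(-3) = 6 - 4*E*(-3) = 6 - (-12)*E = 6 + 12*E)
Y(-13) + K(1/(71 - 68)) = -39/(-13) + (6 + 12/(71 - 68)) = -39*(-1/13) + (6 + 12/3) = 3 + (6 + 12*(⅓)) = 3 + (6 + 4) = 3 + 10 = 13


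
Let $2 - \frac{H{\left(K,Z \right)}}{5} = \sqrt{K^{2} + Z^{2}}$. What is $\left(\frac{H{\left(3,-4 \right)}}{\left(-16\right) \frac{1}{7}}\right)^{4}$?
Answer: $\frac{121550625}{65536} \approx 1854.7$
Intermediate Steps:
$H{\left(K,Z \right)} = 10 - 5 \sqrt{K^{2} + Z^{2}}$
$\left(\frac{H{\left(3,-4 \right)}}{\left(-16\right) \frac{1}{7}}\right)^{4} = \left(\frac{10 - 5 \sqrt{3^{2} + \left(-4\right)^{2}}}{\left(-16\right) \frac{1}{7}}\right)^{4} = \left(\frac{10 - 5 \sqrt{9 + 16}}{\left(-16\right) \frac{1}{7}}\right)^{4} = \left(\frac{10 - 5 \sqrt{25}}{- \frac{16}{7}}\right)^{4} = \left(\left(10 - 25\right) \left(- \frac{7}{16}\right)\right)^{4} = \left(\left(-15\right) \left(- \frac{7}{16}\right)\right)^{4} = \left(\frac{105}{16}\right)^{4} = \frac{121550625}{65536}$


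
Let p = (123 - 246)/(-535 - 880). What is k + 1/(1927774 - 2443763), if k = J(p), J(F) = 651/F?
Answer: 158437002354/21155549 ≈ 7489.1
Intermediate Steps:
p = 123/1415 (p = -123/(-1415) = -123*(-1/1415) = 123/1415 ≈ 0.086926)
k = 307055/41 (k = 651/(123/1415) = 651*(1415/123) = 307055/41 ≈ 7489.1)
k + 1/(1927774 - 2443763) = 307055/41 + 1/(1927774 - 2443763) = 307055/41 + 1/(-515989) = 307055/41 - 1/515989 = 158437002354/21155549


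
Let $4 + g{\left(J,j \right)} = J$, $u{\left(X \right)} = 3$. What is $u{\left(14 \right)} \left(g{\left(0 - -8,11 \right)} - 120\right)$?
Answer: $-348$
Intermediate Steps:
$g{\left(J,j \right)} = -4 + J$
$u{\left(14 \right)} \left(g{\left(0 - -8,11 \right)} - 120\right) = 3 \left(\left(-4 + \left(0 - -8\right)\right) - 120\right) = 3 \left(\left(-4 + \left(0 + 8\right)\right) - 120\right) = 3 \left(\left(-4 + 8\right) - 120\right) = 3 \left(4 - 120\right) = 3 \left(-116\right) = -348$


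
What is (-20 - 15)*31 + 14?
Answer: -1071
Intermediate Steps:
(-20 - 15)*31 + 14 = -35*31 + 14 = -1085 + 14 = -1071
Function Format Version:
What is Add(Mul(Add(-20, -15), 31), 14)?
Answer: -1071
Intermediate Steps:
Add(Mul(Add(-20, -15), 31), 14) = Add(Mul(-35, 31), 14) = Add(-1085, 14) = -1071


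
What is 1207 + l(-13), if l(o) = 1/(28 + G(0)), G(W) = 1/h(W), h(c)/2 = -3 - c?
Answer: 201575/167 ≈ 1207.0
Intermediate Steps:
h(c) = -6 - 2*c (h(c) = 2*(-3 - c) = -6 - 2*c)
G(W) = 1/(-6 - 2*W)
l(o) = 6/167 (l(o) = 1/(28 - 1/(6 + 2*0)) = 1/(28 - 1/(6 + 0)) = 1/(28 - 1/6) = 1/(28 - 1*⅙) = 1/(28 - ⅙) = 1/(167/6) = 6/167)
1207 + l(-13) = 1207 + 6/167 = 201575/167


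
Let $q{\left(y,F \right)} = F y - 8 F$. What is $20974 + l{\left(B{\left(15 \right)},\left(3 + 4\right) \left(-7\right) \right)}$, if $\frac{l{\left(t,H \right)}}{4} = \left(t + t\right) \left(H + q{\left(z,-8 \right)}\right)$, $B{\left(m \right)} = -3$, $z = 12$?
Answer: $22918$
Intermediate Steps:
$q{\left(y,F \right)} = - 8 F + F y$
$l{\left(t,H \right)} = 8 t \left(-32 + H\right)$ ($l{\left(t,H \right)} = 4 \left(t + t\right) \left(H - 8 \left(-8 + 12\right)\right) = 4 \cdot 2 t \left(H - 32\right) = 4 \cdot 2 t \left(-32 + H\right) = 8 t \left(-32 + H\right)$)
$20974 + l{\left(B{\left(15 \right)},\left(3 + 4\right) \left(-7\right) \right)} = 20974 + 8 \left(-3\right) \left(-32 + \left(3 + 4\right) \left(-7\right)\right) = 20974 + 8 \left(-3\right) \left(-32 + 7 \left(-7\right)\right) = 20974 + 8 \left(-3\right) \left(-32 - 49\right) = 20974 + 8 \left(-3\right) \left(-81\right) = 20974 + 1944 = 22918$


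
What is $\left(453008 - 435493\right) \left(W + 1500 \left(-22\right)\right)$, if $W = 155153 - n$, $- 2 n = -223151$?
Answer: $\frac{370529825}{2} \approx 1.8526 \cdot 10^{8}$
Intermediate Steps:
$n = \frac{223151}{2}$ ($n = \left(- \frac{1}{2}\right) \left(-223151\right) = \frac{223151}{2} \approx 1.1158 \cdot 10^{5}$)
$W = \frac{87155}{2}$ ($W = 155153 - \frac{223151}{2} = \frac{87155}{2} \approx 43578.0$)
$\left(453008 - 435493\right) \left(W + 1500 \left(-22\right)\right) = \left(453008 - 435493\right) \left(\frac{87155}{2} + 1500 \left(-22\right)\right) = 17515 \left(\frac{87155}{2} - 33000\right) = 17515 \cdot \frac{21155}{2} = \frac{370529825}{2}$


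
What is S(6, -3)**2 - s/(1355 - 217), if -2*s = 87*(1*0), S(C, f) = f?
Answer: 9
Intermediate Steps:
s = 0 (s = -87*1*0/2 = -87*0/2 = -1/2*0 = 0)
S(6, -3)**2 - s/(1355 - 217) = (-3)**2 - 0/(1355 - 217) = 9 - 0/1138 = 9 - 1*0 = 9 + 0 = 9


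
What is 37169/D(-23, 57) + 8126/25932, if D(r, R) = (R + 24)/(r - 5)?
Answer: -4497934003/350082 ≈ -12848.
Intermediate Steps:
D(r, R) = (24 + R)/(-5 + r)
37169/D(-23, 57) + 8126/25932 = 37169/(((24 + 57)/(-5 - 23))) + 8126/25932 = 37169/((81/(-28))) + 8126*(1/25932) = 37169/((-1/28*81)) + 4063/12966 = 37169/(-81/28) + 4063/12966 = 37169*(-28/81) + 4063/12966 = -1040732/81 + 4063/12966 = -4497934003/350082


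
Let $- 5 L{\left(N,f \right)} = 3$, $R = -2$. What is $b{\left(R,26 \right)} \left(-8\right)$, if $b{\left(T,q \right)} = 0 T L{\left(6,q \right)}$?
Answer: $0$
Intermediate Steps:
$L{\left(N,f \right)} = - \frac{3}{5}$ ($L{\left(N,f \right)} = \left(- \frac{1}{5}\right) 3 = - \frac{3}{5}$)
$b{\left(T,q \right)} = 0$ ($b{\left(T,q \right)} = 0 T \left(- \frac{3}{5}\right) = 0 \left(- \frac{3}{5}\right) = 0$)
$b{\left(R,26 \right)} \left(-8\right) = 0 \left(-8\right) = 0$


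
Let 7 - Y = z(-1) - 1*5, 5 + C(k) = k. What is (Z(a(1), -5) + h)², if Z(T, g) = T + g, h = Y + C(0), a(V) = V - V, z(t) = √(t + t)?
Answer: (2 - I*√2)² ≈ 2.0 - 5.6569*I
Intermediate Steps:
z(t) = √2*√t (z(t) = √(2*t) = √2*√t)
C(k) = -5 + k
a(V) = 0
Y = 12 - I*√2 (Y = 7 - (√2*√(-1) - 1*5) = 7 - (√2*I - 5) = 7 - (I*√2 - 5) = 7 - (-5 + I*√2) = 7 + (5 - I*√2) = 12 - I*√2 ≈ 12.0 - 1.4142*I)
h = 7 - I*√2 (h = (12 - I*√2) + (-5 + 0) = (12 - I*√2) - 5 = 7 - I*√2 ≈ 7.0 - 1.4142*I)
(Z(a(1), -5) + h)² = ((0 - 5) + (7 - I*√2))² = (-5 + (7 - I*√2))² = (2 - I*√2)²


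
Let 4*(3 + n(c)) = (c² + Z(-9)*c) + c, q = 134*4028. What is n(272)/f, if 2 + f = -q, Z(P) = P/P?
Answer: -18629/539754 ≈ -0.034514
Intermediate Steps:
q = 539752
Z(P) = 1
n(c) = -3 + c/2 + c²/4 (n(c) = -3 + ((c² + 1*c) + c)/4 = -3 + ((c² + c) + c)/4 = -3 + ((c + c²) + c)/4 = -3 + (c² + 2*c)/4 = -3 + (c/2 + c²/4) = -3 + c/2 + c²/4)
f = -539754 (f = -2 - 1*539752 = -2 - 539752 = -539754)
n(272)/f = (-3 + (½)*272 + (¼)*272²)/(-539754) = (-3 + 136 + (¼)*73984)*(-1/539754) = (-3 + 136 + 18496)*(-1/539754) = 18629*(-1/539754) = -18629/539754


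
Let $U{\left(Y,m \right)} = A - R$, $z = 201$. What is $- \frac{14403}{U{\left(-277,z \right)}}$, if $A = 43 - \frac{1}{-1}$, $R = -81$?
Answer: $- \frac{14403}{125} \approx -115.22$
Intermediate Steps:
$A = 44$ ($A = 43 - -1 = 43 + 1 = 44$)
$U{\left(Y,m \right)} = 125$ ($U{\left(Y,m \right)} = 44 - -81 = 44 + 81 = 125$)
$- \frac{14403}{U{\left(-277,z \right)}} = - \frac{14403}{125}$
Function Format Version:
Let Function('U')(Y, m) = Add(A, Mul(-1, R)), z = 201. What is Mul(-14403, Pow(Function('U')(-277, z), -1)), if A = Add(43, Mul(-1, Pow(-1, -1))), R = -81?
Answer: Rational(-14403, 125) ≈ -115.22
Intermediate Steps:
A = 44 (A = Add(43, Mul(-1, -1)) = Add(43, 1) = 44)
Function('U')(Y, m) = 125 (Function('U')(Y, m) = Add(44, Mul(-1, -81)) = Add(44, 81) = 125)
Mul(-14403, Pow(Function('U')(-277, z), -1)) = Mul(-14403, Pow(125, -1)) = Mul(-14403, Rational(1, 125)) = Rational(-14403, 125)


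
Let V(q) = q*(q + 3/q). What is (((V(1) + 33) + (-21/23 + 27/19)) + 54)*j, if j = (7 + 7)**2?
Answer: 7837844/437 ≈ 17936.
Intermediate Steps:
j = 196 (j = 14**2 = 196)
(((V(1) + 33) + (-21/23 + 27/19)) + 54)*j = ((((3 + 1**2) + 33) + (-21/23 + 27/19)) + 54)*196 = ((((3 + 1) + 33) + (-21*1/23 + 27*(1/19))) + 54)*196 = (((4 + 33) + (-21/23 + 27/19)) + 54)*196 = ((37 + 222/437) + 54)*196 = (16391/437 + 54)*196 = (39989/437)*196 = 7837844/437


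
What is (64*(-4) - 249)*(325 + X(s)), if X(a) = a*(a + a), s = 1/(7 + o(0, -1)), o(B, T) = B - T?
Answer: -5252505/32 ≈ -1.6414e+5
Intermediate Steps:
s = 1/8 (s = 1/(7 + (0 - 1*(-1))) = 1/(7 + (0 + 1)) = 1/(7 + 1) = 1/8 ≈ 0.12500)
X(a) = 2*a**2 (X(a) = a*(2*a) = 2*a**2)
(64*(-4) - 249)*(325 + X(s)) = (64*(-4) - 249)*(325 + 2*(1/8)**2) = (-256 - 249)*(325 + 2*(1/64)) = -505*(325 + 1/32) = -505*10401/32 = -5252505/32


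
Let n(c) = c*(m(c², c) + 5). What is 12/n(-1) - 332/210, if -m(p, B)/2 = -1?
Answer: -346/105 ≈ -3.2952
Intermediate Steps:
m(p, B) = 2 (m(p, B) = -2*(-1) = 2)
n(c) = 7*c (n(c) = c*(2 + 5) = c*7 = 7*c)
12/n(-1) - 332/210 = 12/((7*(-1))) - 332/210 = 12/(-7) - 332*1/210 = 12*(-⅐) - 166/105 = -12/7 - 166/105 = -346/105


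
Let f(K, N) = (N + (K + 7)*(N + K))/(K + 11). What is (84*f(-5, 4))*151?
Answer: 4228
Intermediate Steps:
f(K, N) = (N + (7 + K)*(K + N))/(11 + K)
(84*f(-5, 4))*151 = (84*(((-5)² + 7*(-5) + 8*4 - 5*4)/(11 - 5)))*151 = (84*((25 - 35 + 32 - 20)/6))*151 = (84*((⅙)*2))*151 = (84*(⅓))*151 = 28*151 = 4228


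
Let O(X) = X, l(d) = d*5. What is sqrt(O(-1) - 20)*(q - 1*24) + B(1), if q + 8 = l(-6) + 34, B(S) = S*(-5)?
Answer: -5 - 28*I*sqrt(21) ≈ -5.0 - 128.31*I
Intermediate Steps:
l(d) = 5*d
B(S) = -5*S
q = -4 (q = -8 + (5*(-6) + 34) = -8 + (-30 + 34) = -8 + 4 = -4)
sqrt(O(-1) - 20)*(q - 1*24) + B(1) = sqrt(-1 - 20)*(-4 - 1*24) - 5*1 = sqrt(-21)*(-4 - 24) - 5 = (I*sqrt(21))*(-28) - 5 = -28*I*sqrt(21) - 5 = -5 - 28*I*sqrt(21)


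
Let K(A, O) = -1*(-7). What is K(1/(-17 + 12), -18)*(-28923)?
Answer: -202461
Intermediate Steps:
K(A, O) = 7
K(1/(-17 + 12), -18)*(-28923) = 7*(-28923) = -202461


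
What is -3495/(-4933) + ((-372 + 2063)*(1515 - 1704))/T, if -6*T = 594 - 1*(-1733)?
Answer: 9467624067/11479091 ≈ 824.77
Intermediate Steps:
T = -2327/6 (T = -(594 - 1*(-1733))/6 = -(594 + 1733)/6 = -⅙*2327 = -2327/6 ≈ -387.83)
-3495/(-4933) + ((-372 + 2063)*(1515 - 1704))/T = -3495/(-4933) + ((-372 + 2063)*(1515 - 1704))/(-2327/6) = -3495*(-1/4933) + (1691*(-189))*(-6/2327) = 3495/4933 - 319599*(-6/2327) = 3495/4933 + 1917594/2327 = 9467624067/11479091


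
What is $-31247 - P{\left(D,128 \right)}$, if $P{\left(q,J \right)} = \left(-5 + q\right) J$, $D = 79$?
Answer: $-40719$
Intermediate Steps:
$P{\left(q,J \right)} = J \left(-5 + q\right)$
$-31247 - P{\left(D,128 \right)} = -31247 - 128 \left(-5 + 79\right) = -31247 - 128 \cdot 74 = -31247 - 9472 = -40719$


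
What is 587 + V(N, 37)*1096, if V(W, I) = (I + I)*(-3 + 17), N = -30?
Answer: 1136043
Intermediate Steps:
V(W, I) = 28*I (V(W, I) = (2*I)*14 = 28*I)
587 + V(N, 37)*1096 = 587 + (28*37)*1096 = 587 + 1036*1096 = 587 + 1135456 = 1136043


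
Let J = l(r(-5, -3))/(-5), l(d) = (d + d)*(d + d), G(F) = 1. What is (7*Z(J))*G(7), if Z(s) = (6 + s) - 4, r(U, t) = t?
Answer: -182/5 ≈ -36.400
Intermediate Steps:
l(d) = 4*d² (l(d) = (2*d)*(2*d) = 4*d²)
J = -36/5 (J = (4*(-3)²)/(-5) = (4*9)*(-⅕) = 36*(-⅕) = -36/5 ≈ -7.2000)
Z(s) = 2 + s
(7*Z(J))*G(7) = (7*(2 - 36/5))*1 = (7*(-26/5))*1 = -182/5*1 = -182/5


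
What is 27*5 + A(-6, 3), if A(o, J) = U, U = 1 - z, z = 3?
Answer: 133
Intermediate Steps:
U = -2 (U = 1 - 1*3 = 1 - 3 = -2)
A(o, J) = -2
27*5 + A(-6, 3) = 27*5 - 2 = 135 - 2 = 133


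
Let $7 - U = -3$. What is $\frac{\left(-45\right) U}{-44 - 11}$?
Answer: $\frac{90}{11} \approx 8.1818$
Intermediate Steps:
$U = 10$ ($U = 7 - -3 = 7 + 3 = 10$)
$\frac{\left(-45\right) U}{-44 - 11} = \frac{\left(-45\right) 10}{-44 - 11} = - \frac{450}{-55} = \left(-450\right) \left(- \frac{1}{55}\right) = \frac{90}{11}$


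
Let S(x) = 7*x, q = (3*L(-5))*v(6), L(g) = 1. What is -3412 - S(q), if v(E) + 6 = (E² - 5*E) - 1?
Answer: -3391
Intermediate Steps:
v(E) = -7 + E² - 5*E (v(E) = -6 + ((E² - 5*E) - 1) = -6 + (-1 + E² - 5*E) = -7 + E² - 5*E)
q = -3 (q = (3*1)*(-7 + 6² - 5*6) = 3*(-7 + 36 - 30) = 3*(-1) = -3)
-3412 - S(q) = -3412 - 7*(-3) = -3412 - 1*(-21) = -3412 + 21 = -3391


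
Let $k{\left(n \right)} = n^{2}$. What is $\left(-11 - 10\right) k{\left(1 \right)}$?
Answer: $-21$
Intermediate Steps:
$\left(-11 - 10\right) k{\left(1 \right)} = \left(-11 - 10\right) 1^{2} = \left(-21\right) 1 = -21$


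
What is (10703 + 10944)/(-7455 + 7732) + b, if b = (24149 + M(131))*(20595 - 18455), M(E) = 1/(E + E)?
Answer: 1875273924967/36287 ≈ 5.1679e+7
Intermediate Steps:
M(E) = 1/(2*E)
b = 6769931730/131 (b = (24149 + (1/2)/131)*(20595 - 18455) = (24149 + (1/2)*(1/131))*2140 = (24149 + 1/262)*2140 = (6327039/262)*2140 = 6769931730/131 ≈ 5.1679e+7)
(10703 + 10944)/(-7455 + 7732) + b = (10703 + 10944)/(-7455 + 7732) + 6769931730/131 = 21647/277 + 6769931730/131 = 1875273924967/36287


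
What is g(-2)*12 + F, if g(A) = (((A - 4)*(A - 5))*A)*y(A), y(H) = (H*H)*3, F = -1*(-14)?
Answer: -12082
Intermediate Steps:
F = 14
y(H) = 3*H² (y(H) = H²*3 = 3*H²)
g(A) = 3*A³*(-5 + A)*(-4 + A) (g(A) = (((A - 4)*(A - 5))*A)*(3*A²) = (((-4 + A)*(-5 + A))*A)*(3*A²) = (((-5 + A)*(-4 + A))*A)*(3*A²) = (A*(-5 + A)*(-4 + A))*(3*A²) = 3*A³*(-5 + A)*(-4 + A))
g(-2)*12 + F = (3*(-2)³*(20 + (-2)² - 9*(-2)))*12 + 14 = (3*(-8)*(20 + 4 + 18))*12 + 14 = (3*(-8)*42)*12 + 14 = -1008*12 + 14 = -12096 + 14 = -12082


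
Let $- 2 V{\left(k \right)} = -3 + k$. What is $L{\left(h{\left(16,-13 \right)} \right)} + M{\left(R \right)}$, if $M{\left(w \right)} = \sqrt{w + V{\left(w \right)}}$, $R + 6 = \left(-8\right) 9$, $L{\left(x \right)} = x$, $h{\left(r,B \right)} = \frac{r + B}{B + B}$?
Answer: $- \frac{3}{26} + \frac{5 i \sqrt{6}}{2} \approx -0.11538 + 6.1237 i$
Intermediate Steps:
$h{\left(r,B \right)} = \frac{B + r}{2 B}$
$V{\left(k \right)} = \frac{3}{2} - \frac{k}{2}$ ($V{\left(k \right)} = - \frac{-3 + k}{2} = \frac{3}{2} - \frac{k}{2}$)
$R = -78$ ($R = -6 - 72 = -78$)
$M{\left(w \right)} = \sqrt{\frac{3}{2} + \frac{w}{2}}$ ($M{\left(w \right)} = \sqrt{w - \left(- \frac{3}{2} + \frac{w}{2}\right)} = \sqrt{\frac{3}{2} + \frac{w}{2}}$)
$L{\left(h{\left(16,-13 \right)} \right)} + M{\left(R \right)} = \frac{-13 + 16}{2 \left(-13\right)} + \frac{\sqrt{6 + 2 \left(-78\right)}}{2} = \frac{1}{2} \left(- \frac{1}{13}\right) 3 + \frac{\sqrt{6 - 156}}{2} = - \frac{3}{26} + \frac{\sqrt{-150}}{2} = - \frac{3}{26} + \frac{5 i \sqrt{6}}{2}$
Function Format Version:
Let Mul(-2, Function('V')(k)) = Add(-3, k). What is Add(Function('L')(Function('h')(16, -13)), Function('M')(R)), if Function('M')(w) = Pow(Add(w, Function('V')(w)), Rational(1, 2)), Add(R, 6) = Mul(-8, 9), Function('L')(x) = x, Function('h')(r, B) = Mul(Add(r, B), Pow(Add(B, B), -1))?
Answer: Add(Rational(-3, 26), Mul(Rational(5, 2), I, Pow(6, Rational(1, 2)))) ≈ Add(-0.11538, Mul(6.1237, I))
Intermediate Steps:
Function('h')(r, B) = Mul(Rational(1, 2), Pow(B, -1), Add(B, r)) (Function('h')(r, B) = Mul(Add(B, r), Pow(Mul(2, B), -1)) = Mul(Add(B, r), Mul(Rational(1, 2), Pow(B, -1))) = Mul(Rational(1, 2), Pow(B, -1), Add(B, r)))
Function('V')(k) = Add(Rational(3, 2), Mul(Rational(-1, 2), k)) (Function('V')(k) = Mul(Rational(-1, 2), Add(-3, k)) = Add(Rational(3, 2), Mul(Rational(-1, 2), k)))
R = -78 (R = Add(-6, Mul(-8, 9)) = Add(-6, -72) = -78)
Function('M')(w) = Pow(Add(Rational(3, 2), Mul(Rational(1, 2), w)), Rational(1, 2)) (Function('M')(w) = Pow(Add(w, Add(Rational(3, 2), Mul(Rational(-1, 2), w))), Rational(1, 2)) = Pow(Add(Rational(3, 2), Mul(Rational(1, 2), w)), Rational(1, 2)))
Add(Function('L')(Function('h')(16, -13)), Function('M')(R)) = Add(Mul(Rational(1, 2), Pow(-13, -1), Add(-13, 16)), Mul(Rational(1, 2), Pow(Add(6, Mul(2, -78)), Rational(1, 2)))) = Add(Mul(Rational(1, 2), Rational(-1, 13), 3), Mul(Rational(1, 2), Pow(Add(6, -156), Rational(1, 2)))) = Add(Rational(-3, 26), Mul(Rational(1, 2), Pow(-150, Rational(1, 2)))) = Add(Rational(-3, 26), Mul(Rational(1, 2), Mul(5, I, Pow(6, Rational(1, 2))))) = Add(Rational(-3, 26), Mul(Rational(5, 2), I, Pow(6, Rational(1, 2))))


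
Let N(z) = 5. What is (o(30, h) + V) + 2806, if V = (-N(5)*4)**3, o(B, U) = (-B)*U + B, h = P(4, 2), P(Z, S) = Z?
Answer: -5284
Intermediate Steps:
h = 4
o(B, U) = B - B*U (o(B, U) = -B*U + B = B - B*U)
V = -8000 (V = (-1*5*4)**3 = (-5*4)**3 = (-20)**3 = -8000)
(o(30, h) + V) + 2806 = (30*(1 - 1*4) - 8000) + 2806 = (30*(1 - 4) - 8000) + 2806 = (30*(-3) - 8000) + 2806 = (-90 - 8000) + 2806 = -8090 + 2806 = -5284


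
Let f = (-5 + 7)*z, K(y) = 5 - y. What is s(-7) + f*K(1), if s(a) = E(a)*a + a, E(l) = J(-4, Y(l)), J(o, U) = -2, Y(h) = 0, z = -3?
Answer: -17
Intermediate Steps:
E(l) = -2
s(a) = -a (s(a) = -2*a + a = -a)
f = -6 (f = (-5 + 7)*(-3) = 2*(-3) = -6)
s(-7) + f*K(1) = -1*(-7) - 6*(5 - 1*1) = 7 - 6*(5 - 1) = 7 - 6*4 = 7 - 24 = -17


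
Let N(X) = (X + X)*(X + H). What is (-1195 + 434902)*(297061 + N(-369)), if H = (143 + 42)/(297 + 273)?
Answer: 4689988662282/19 ≈ 2.4684e+11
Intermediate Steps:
H = 37/114 (H = 185/570 = 185*(1/570) = 37/114 ≈ 0.32456)
N(X) = 2*X*(37/114 + X) (N(X) = (X + X)*(X + 37/114) = (2*X)*(37/114 + X) = 2*X*(37/114 + X))
(-1195 + 434902)*(297061 + N(-369)) = (-1195 + 434902)*(297061 + (1/57)*(-369)*(37 + 114*(-369))) = 433707*(297061 + (1/57)*(-369)*(37 - 42066)) = 433707*(297061 + (1/57)*(-369)*(-42029)) = 433707*(297061 + 5169567/19) = 433707*(10813726/19) = 4689988662282/19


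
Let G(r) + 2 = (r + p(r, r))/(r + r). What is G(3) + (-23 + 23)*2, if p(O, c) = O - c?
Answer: -3/2 ≈ -1.5000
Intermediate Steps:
G(r) = -3/2 (G(r) = -2 + (r + (r - r))/(r + r) = -2 + (r + 0)/((2*r)) = -2 + r*(1/(2*r)) = -2 + ½ = -3/2)
G(3) + (-23 + 23)*2 = -3/2 + (-23 + 23)*2 = -3/2 + 0*2 = -3/2 + 0 = -3/2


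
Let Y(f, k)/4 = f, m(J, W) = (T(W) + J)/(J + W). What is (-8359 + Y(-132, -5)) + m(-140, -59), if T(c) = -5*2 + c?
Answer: -1768304/199 ≈ -8886.0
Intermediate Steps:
T(c) = -10 + c
m(J, W) = (-10 + J + W)/(J + W) (m(J, W) = ((-10 + W) + J)/(J + W) = (-10 + J + W)/(J + W))
Y(f, k) = 4*f
(-8359 + Y(-132, -5)) + m(-140, -59) = (-8359 + 4*(-132)) + (-10 - 140 - 59)/(-140 - 59) = (-8359 - 528) - 209/(-199) = -8887 - 1/199*(-209) = -8887 + 209/199 = -1768304/199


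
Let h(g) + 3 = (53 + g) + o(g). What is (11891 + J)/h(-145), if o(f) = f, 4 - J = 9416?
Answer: -2479/240 ≈ -10.329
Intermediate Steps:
J = -9412 (J = 4 - 1*9416 = 4 - 9416 = -9412)
h(g) = 50 + 2*g (h(g) = -3 + ((53 + g) + g) = -3 + (53 + 2*g) = 50 + 2*g)
(11891 + J)/h(-145) = (11891 - 9412)/(50 + 2*(-145)) = 2479/(50 - 290) = 2479/(-240) = 2479*(-1/240) = -2479/240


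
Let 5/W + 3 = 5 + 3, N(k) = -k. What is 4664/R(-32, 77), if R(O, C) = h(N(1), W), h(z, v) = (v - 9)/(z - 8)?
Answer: 5247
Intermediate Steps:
W = 1 (W = 5/(-3 + (5 + 3)) = 5/(-3 + 8) = 5/5 = 5*(⅕) = 1)
h(z, v) = (-9 + v)/(-8 + z)
R(O, C) = 8/9 (R(O, C) = (-9 + 1)/(-8 - 1*1) = -8/(-8 - 1) = -8/(-9) = -⅑*(-8) = 8/9)
4664/R(-32, 77) = 4664/(8/9) = 4664*(9/8) = 5247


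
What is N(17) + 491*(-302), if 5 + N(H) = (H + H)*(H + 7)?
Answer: -147471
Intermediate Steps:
N(H) = -5 + 2*H*(7 + H) (N(H) = -5 + (H + H)*(H + 7) = -5 + (2*H)*(7 + H) = -5 + 2*H*(7 + H))
N(17) + 491*(-302) = (-5 + 2*17² + 14*17) + 491*(-302) = (-5 + 2*289 + 238) - 148282 = (-5 + 578 + 238) - 148282 = 811 - 148282 = -147471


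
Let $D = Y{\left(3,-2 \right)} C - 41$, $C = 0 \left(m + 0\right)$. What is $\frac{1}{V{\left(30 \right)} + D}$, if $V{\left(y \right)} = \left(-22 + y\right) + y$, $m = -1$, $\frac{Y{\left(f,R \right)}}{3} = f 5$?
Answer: $- \frac{1}{3} \approx -0.33333$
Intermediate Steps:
$Y{\left(f,R \right)} = 15 f$ ($Y{\left(f,R \right)} = 3 f 5 = 3 \cdot 5 f = 15 f$)
$C = 0$ ($C = 0 \left(-1 + 0\right) = 0 \left(-1\right) = 0$)
$V{\left(y \right)} = -22 + 2 y$
$D = -41$ ($D = 15 \cdot 3 \cdot 0 - 41 = 45 \cdot 0 - 41 = 0 - 41 = -41$)
$\frac{1}{V{\left(30 \right)} + D} = \frac{1}{\left(-22 + 2 \cdot 30\right) - 41} = \frac{1}{\left(-22 + 60\right) - 41} = \frac{1}{38 - 41} = \frac{1}{-3} = - \frac{1}{3}$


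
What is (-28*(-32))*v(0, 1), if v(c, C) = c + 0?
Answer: 0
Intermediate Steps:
v(c, C) = c
(-28*(-32))*v(0, 1) = -28*(-32)*0 = 896*0 = 0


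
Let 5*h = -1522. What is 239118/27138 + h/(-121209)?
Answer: 24159595391/2741141535 ≈ 8.8137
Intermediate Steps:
h = -1522/5 (h = (1/5)*(-1522) = -1522/5 ≈ -304.40)
239118/27138 + h/(-121209) = 239118/27138 - 1522/5/(-121209) = 239118*(1/27138) - 1522/5*(-1/121209) = 39853/4523 + 1522/606045 = 24159595391/2741141535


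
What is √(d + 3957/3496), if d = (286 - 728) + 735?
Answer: √898721090/1748 ≈ 17.150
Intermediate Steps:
d = 293 (d = -442 + 735 = 293)
√(d + 3957/3496) = √(293 + 3957/3496) = √(1028285/3496) = √898721090/1748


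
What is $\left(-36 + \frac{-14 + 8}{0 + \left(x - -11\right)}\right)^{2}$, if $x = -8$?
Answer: $1444$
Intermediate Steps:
$\left(-36 + \frac{-14 + 8}{0 + \left(x - -11\right)}\right)^{2} = \left(-36 + \frac{-14 + 8}{0 - -3}\right)^{2} = \left(-36 - \frac{6}{0 + \left(-8 + 11\right)}\right)^{2} = \left(-36 - \frac{6}{0 + 3}\right)^{2} = \left(-36 - \frac{6}{3}\right)^{2} = \left(-36 - 2\right)^{2} = \left(-38\right)^{2} = 1444$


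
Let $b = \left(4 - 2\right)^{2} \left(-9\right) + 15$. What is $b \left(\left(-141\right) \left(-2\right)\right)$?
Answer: $-5922$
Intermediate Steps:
$b = -21$ ($b = 2^{2} \left(-9\right) + 15 = 4 \left(-9\right) + 15 = -36 + 15 = -21$)
$b \left(\left(-141\right) \left(-2\right)\right) = - 21 \left(\left(-141\right) \left(-2\right)\right) = \left(-21\right) 282 = -5922$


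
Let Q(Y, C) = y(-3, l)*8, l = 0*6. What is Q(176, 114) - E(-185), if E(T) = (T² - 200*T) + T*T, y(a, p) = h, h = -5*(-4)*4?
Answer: -104810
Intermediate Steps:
l = 0
h = 80 (h = 20*4 = 80)
y(a, p) = 80
E(T) = -200*T + 2*T² (E(T) = (T² - 200*T) + T² = -200*T + 2*T²)
Q(Y, C) = 640 (Q(Y, C) = 80*8 = 640)
Q(176, 114) - E(-185) = 640 - 2*(-185)*(-100 - 185) = 640 - 2*(-185)*(-285) = 640 - 1*105450 = 640 - 105450 = -104810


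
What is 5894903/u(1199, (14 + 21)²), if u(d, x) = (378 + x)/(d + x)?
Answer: 2041320696/229 ≈ 8.9141e+6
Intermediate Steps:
u(d, x) = (378 + x)/(d + x)
5894903/u(1199, (14 + 21)²) = 5894903/(((378 + (14 + 21)²)/(1199 + (14 + 21)²))) = 5894903/(((378 + 35²)/(1199 + 35²))) = 5894903/(((378 + 1225)/(1199 + 1225))) = 5894903/((1603/2424)) = 5894903/(((1/2424)*1603)) = 5894903/(1603/2424) = 5894903*(2424/1603) = 2041320696/229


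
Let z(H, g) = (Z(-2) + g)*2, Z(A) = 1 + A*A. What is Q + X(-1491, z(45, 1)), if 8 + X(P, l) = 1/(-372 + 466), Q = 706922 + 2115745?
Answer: 265329947/94 ≈ 2.8227e+6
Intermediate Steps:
Q = 2822667
Z(A) = 1 + A²
z(H, g) = 10 + 2*g (z(H, g) = ((1 + (-2)²) + g)*2 = ((1 + 4) + g)*2 = (5 + g)*2 = 10 + 2*g)
X(P, l) = -751/94 (X(P, l) = -8 + 1/(-372 + 466) = -8 + 1/94 = -751/94)
Q + X(-1491, z(45, 1)) = 2822667 - 751/94 = 265329947/94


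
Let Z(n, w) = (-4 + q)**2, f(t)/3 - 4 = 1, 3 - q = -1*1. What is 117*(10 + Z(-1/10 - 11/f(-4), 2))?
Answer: 1170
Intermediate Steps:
q = 4 (q = 3 - (-1) = 3 - 1*(-1) = 3 + 1 = 4)
f(t) = 15 (f(t) = 12 + 3*1 = 12 + 3 = 15)
Z(n, w) = 0 (Z(n, w) = (-4 + 4)**2 = 0**2 = 0)
117*(10 + Z(-1/10 - 11/f(-4), 2)) = 117*(10 + 0) = 117*10 = 1170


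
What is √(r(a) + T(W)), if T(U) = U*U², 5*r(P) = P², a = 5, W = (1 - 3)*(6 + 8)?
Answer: I*√21947 ≈ 148.15*I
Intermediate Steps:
W = -28 (W = -2*14 = -28)
r(P) = P²/5
T(U) = U³
√(r(a) + T(W)) = √((⅕)*5² + (-28)³) = √((⅕)*25 - 21952) = √(5 - 21952) = √(-21947) = I*√21947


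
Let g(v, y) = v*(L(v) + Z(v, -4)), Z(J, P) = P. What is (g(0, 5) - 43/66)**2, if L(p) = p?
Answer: 1849/4356 ≈ 0.42447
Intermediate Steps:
g(v, y) = v*(-4 + v) (g(v, y) = v*(v - 4) = v*(-4 + v))
(g(0, 5) - 43/66)**2 = (0*(-4 + 0) - 43/66)**2 = (0*(-4) - 43*1/66)**2 = (0 - 43/66)**2 = (-43/66)**2 = 1849/4356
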